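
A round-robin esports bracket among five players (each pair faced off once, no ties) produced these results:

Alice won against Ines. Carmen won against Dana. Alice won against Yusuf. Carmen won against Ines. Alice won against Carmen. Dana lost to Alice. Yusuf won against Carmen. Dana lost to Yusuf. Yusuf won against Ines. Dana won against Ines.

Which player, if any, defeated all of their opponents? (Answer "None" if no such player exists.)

Alice

Alice has 4 wins out of 4 opponents — a perfect record.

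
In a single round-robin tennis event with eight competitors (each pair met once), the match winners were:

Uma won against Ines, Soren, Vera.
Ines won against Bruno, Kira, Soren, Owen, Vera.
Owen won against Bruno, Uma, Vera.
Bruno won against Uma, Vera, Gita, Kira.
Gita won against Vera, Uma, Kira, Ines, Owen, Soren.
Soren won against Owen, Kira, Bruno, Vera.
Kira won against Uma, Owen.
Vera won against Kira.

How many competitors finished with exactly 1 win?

Win totals: Uma 3, Ines 5, Kira 2, Soren 4, Bruno 4, Vera 1, Gita 6, Owen 3.
Exactly 1: Vera — 1 competitor.

1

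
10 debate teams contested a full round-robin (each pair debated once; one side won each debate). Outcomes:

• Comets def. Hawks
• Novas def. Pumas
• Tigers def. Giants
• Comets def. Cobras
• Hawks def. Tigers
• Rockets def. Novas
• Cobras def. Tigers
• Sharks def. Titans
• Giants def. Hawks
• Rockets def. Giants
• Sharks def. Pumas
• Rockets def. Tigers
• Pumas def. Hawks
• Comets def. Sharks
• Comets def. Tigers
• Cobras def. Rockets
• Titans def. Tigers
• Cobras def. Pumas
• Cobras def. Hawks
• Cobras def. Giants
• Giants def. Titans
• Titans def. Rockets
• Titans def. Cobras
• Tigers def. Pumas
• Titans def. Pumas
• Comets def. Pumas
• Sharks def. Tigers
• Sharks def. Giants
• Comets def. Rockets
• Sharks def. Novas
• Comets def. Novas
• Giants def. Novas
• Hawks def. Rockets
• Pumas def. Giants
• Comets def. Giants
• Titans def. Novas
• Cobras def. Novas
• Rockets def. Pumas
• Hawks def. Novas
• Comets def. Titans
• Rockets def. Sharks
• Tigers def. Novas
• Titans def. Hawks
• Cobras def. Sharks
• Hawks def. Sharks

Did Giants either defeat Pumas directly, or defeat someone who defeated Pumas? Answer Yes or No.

Giants did not beat Pumas directly.
Giants beat Novas, Titans, Hawks. Of those, Novas beat Pumas.

Yes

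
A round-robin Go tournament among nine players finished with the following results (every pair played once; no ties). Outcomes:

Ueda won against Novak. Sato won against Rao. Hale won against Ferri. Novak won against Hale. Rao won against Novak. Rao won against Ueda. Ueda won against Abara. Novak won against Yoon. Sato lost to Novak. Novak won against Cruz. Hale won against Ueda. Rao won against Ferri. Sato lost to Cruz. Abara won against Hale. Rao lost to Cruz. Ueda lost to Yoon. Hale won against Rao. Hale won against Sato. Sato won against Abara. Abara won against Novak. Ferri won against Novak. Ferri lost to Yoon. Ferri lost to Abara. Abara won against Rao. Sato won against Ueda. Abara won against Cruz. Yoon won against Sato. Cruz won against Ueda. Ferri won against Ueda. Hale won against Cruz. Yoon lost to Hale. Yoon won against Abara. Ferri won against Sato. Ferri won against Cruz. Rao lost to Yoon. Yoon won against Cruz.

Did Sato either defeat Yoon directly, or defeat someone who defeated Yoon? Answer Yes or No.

Sato did not beat Yoon directly.
Sato beat Ueda, Rao, Abara, but each of them lost to Yoon. No two-step path.

No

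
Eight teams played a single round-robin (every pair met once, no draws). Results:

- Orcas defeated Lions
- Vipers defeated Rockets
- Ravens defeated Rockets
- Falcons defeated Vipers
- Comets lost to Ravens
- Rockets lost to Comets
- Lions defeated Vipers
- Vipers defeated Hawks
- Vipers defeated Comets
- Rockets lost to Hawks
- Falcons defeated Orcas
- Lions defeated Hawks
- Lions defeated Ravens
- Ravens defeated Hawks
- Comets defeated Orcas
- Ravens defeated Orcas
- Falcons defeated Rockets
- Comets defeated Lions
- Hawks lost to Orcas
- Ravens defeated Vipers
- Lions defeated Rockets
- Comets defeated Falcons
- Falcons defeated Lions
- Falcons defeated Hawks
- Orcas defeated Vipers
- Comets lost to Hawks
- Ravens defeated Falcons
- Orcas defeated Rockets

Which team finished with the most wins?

Win totals: Falcons 5, Comets 4, Lions 4, Ravens 6, Rockets 0, Vipers 3, Orcas 4, Hawks 2.
Ravens leads with 6 wins (next highest: 5).

Ravens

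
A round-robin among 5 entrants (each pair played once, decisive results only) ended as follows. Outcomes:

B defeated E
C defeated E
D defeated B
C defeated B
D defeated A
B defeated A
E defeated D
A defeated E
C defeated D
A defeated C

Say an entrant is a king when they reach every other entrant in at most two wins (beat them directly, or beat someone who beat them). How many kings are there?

A reaches everyone (king).
B reaches everyone (king).
C reaches everyone (king).
D reaches everyone (king).
E cannot reach C in two steps.
Kings: A, B, C, D — 4.

4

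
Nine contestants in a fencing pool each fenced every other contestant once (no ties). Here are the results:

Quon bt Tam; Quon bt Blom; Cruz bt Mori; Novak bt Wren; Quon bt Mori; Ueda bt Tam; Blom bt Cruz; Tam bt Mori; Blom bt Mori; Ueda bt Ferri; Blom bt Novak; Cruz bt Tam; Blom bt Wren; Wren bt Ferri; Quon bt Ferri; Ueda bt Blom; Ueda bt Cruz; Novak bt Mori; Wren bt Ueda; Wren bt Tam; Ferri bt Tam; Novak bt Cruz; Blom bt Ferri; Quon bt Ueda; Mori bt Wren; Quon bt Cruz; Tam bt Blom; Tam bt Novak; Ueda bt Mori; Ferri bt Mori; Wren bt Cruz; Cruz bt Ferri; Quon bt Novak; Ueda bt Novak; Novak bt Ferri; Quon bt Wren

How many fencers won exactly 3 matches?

Win totals: Blom 5, Wren 4, Ferri 2, Ueda 6, Mori 1, Novak 4, Quon 8, Tam 3, Cruz 3.
Exactly 3: Tam, Cruz — 2 fencers.

2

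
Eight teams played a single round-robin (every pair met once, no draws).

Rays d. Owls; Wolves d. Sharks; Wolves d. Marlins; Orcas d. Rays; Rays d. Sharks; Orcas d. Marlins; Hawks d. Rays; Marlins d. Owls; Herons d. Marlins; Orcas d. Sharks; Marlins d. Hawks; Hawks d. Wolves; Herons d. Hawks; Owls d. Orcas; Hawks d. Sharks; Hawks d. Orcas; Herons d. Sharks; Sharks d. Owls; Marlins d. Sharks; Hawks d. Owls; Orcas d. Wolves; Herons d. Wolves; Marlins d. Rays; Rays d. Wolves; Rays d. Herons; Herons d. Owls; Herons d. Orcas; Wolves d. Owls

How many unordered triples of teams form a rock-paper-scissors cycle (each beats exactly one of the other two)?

10

Win totals: Marlins 4, Owls 1, Wolves 3, Rays 4, Hawks 5, Sharks 1, Herons 6, Orcas 4.
A team with w wins dominates both others in C(w,2) triples; summing gives 6 + 0 + 3 + 6 + 10 + 0 + 15 + 6 = 46 transitive triples.
Total triples C(8,3) = 56, so cyclic triples = 56 − 46 = 10.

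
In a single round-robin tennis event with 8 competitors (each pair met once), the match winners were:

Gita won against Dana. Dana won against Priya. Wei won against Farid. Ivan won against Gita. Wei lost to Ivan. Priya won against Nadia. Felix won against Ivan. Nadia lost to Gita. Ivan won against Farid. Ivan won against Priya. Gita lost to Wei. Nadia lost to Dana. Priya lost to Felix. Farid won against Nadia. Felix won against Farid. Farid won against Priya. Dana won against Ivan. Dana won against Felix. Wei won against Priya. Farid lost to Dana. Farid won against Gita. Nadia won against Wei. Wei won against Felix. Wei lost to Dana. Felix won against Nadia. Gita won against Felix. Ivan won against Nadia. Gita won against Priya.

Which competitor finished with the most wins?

Dana

Win totals: Nadia 1, Gita 4, Ivan 5, Farid 3, Felix 4, Priya 1, Wei 4, Dana 6.
Dana leads with 6 wins (next highest: 5).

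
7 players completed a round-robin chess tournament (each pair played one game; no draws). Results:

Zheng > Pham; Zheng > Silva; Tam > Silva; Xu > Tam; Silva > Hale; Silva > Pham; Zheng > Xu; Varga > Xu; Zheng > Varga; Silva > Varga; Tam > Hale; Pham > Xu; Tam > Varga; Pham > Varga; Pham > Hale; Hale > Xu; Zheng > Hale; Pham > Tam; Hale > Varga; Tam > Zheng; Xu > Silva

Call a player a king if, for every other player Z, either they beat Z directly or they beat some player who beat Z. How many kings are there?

Xu reaches everyone (king).
Pham reaches everyone (king).
Silva cannot reach Zheng in two steps.
Zheng reaches everyone (king).
Tam reaches everyone (king).
Varga cannot reach Pham, Zheng, Hale in two steps.
Hale cannot reach Pham, Zheng in two steps.
Kings: Xu, Pham, Zheng, Tam — 4.

4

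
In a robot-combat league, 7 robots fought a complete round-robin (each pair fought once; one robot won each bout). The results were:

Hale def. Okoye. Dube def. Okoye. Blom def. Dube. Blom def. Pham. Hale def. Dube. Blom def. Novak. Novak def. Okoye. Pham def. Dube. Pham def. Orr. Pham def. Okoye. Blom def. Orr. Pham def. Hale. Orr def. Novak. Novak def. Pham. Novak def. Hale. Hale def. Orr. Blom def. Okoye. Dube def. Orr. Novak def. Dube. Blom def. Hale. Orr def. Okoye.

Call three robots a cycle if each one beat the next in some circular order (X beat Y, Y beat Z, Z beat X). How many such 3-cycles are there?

3

Win totals: Pham 4, Okoye 0, Dube 2, Orr 2, Hale 3, Blom 6, Novak 4.
A robot with w wins dominates both others in C(w,2) triples; summing gives 6 + 0 + 1 + 1 + 3 + 15 + 6 = 32 transitive triples.
Total triples C(7,3) = 35, so cyclic triples = 35 − 32 = 3.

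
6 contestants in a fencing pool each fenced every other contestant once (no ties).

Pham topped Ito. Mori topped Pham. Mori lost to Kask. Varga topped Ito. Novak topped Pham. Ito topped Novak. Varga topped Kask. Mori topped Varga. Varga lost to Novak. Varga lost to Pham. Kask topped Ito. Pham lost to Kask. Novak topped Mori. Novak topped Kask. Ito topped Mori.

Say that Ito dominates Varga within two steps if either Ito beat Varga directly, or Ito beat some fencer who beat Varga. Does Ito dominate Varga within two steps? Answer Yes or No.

Ito did not beat Varga directly.
Ito beat Novak, Mori. Of those, Novak beat Varga.

Yes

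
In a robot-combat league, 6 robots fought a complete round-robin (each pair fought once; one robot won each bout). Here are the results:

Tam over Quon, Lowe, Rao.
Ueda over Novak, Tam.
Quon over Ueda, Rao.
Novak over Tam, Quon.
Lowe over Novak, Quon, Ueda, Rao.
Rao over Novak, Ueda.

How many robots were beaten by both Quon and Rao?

Quon beat: Ueda, Rao.
Rao beat: Ueda, Novak.
Both beat: Ueda — 1.

1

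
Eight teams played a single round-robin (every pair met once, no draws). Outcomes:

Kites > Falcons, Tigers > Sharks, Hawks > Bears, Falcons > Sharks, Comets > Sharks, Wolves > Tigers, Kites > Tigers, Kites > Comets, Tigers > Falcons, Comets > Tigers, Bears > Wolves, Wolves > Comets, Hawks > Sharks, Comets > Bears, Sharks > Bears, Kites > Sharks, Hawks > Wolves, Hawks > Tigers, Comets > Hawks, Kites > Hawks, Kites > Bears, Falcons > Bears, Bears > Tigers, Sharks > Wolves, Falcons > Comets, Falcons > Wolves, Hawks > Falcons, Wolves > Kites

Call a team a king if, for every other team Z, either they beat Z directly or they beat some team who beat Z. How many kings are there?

Kites reaches everyone (king).
Tigers cannot reach Kites, Hawks in two steps.
Sharks cannot reach Falcons, Hawks in two steps.
Bears cannot reach Hawks in two steps.
Falcons reaches everyone (king).
Comets cannot reach Kites in two steps.
Wolves reaches everyone (king).
Hawks reaches everyone (king).
Kings: Kites, Falcons, Wolves, Hawks — 4.

4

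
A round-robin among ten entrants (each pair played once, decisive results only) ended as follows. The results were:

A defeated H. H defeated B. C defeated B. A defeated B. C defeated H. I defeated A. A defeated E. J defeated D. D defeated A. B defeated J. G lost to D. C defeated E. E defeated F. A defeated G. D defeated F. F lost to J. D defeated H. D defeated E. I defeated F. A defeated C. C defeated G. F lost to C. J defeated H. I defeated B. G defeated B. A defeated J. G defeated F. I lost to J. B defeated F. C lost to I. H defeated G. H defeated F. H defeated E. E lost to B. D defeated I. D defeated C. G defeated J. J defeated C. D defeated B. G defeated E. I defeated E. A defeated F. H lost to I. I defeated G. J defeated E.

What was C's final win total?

C's results: beat B, E, F, G, H; lost to A, D, I, J.
That is 5 wins.

5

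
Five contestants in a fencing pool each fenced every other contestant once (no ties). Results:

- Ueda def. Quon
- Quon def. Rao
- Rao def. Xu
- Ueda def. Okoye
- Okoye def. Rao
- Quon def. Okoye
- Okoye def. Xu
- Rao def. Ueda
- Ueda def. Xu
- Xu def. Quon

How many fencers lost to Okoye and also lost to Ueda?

1

Okoye beat: Xu, Rao.
Ueda beat: Xu, Okoye, Quon.
Both beat: Xu — 1.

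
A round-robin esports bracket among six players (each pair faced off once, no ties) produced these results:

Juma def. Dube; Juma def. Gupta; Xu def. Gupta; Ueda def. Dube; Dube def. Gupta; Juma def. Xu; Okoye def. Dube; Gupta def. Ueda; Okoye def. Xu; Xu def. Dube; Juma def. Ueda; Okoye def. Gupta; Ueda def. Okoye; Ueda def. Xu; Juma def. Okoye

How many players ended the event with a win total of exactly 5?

1

Win totals: Xu 2, Juma 5, Dube 1, Gupta 1, Okoye 3, Ueda 3.
Exactly 5: Juma — 1 player.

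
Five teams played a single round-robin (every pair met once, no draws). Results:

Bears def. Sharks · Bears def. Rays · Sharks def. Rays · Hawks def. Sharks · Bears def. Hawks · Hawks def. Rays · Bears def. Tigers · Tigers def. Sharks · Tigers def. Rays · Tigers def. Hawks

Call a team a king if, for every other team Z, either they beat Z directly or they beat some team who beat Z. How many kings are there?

1

Bears reaches everyone (king).
Tigers cannot reach Bears in two steps.
Rays cannot reach Bears, Tigers, Hawks, Sharks in two steps.
Hawks cannot reach Bears, Tigers in two steps.
Sharks cannot reach Bears, Tigers, Hawks in two steps.
Kings: Bears — 1.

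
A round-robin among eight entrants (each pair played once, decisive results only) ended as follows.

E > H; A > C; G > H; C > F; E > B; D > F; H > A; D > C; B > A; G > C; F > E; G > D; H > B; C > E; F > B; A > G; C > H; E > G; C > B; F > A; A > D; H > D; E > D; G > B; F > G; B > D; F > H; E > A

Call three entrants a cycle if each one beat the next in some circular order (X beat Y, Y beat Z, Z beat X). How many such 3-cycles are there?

16

Win totals: A 3, B 2, C 4, D 2, E 5, F 5, G 4, H 3.
An entrant with w wins dominates both others in C(w,2) triples; summing gives 3 + 1 + 6 + 1 + 10 + 10 + 6 + 3 = 40 transitive triples.
Total triples C(8,3) = 56, so cyclic triples = 56 − 40 = 16.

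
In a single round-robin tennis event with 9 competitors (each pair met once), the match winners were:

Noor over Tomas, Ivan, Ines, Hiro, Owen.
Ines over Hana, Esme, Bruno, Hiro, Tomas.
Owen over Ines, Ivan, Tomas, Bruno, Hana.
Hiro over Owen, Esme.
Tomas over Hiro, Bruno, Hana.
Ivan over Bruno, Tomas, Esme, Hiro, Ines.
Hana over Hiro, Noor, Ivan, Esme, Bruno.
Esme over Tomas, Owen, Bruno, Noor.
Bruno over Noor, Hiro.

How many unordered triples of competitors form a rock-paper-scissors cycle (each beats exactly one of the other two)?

Win totals: Hana 5, Hiro 2, Ines 5, Tomas 3, Bruno 2, Esme 4, Ivan 5, Noor 5, Owen 5.
A competitor with w wins dominates both others in C(w,2) triples; summing gives 10 + 1 + 10 + 3 + 1 + 6 + 10 + 10 + 10 = 61 transitive triples.
Total triples C(9,3) = 84, so cyclic triples = 84 − 61 = 23.

23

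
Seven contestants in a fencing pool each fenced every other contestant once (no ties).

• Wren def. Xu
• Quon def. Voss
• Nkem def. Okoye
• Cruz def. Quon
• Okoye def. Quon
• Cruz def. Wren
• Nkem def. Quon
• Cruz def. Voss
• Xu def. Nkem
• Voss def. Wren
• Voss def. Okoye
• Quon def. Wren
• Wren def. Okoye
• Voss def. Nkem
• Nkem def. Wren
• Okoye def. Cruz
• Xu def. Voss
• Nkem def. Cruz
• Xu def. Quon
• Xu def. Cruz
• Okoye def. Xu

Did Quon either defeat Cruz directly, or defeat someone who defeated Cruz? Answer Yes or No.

Quon did not beat Cruz directly.
Quon beat Wren, Voss, but each of them lost to Cruz. No two-step path.

No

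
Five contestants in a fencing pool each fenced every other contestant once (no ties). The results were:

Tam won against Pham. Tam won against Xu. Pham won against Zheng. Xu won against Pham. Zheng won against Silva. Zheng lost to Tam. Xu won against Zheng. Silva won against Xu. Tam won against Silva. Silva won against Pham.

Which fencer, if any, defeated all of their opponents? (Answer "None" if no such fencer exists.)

Tam has 4 wins out of 4 opponents — a perfect record.

Tam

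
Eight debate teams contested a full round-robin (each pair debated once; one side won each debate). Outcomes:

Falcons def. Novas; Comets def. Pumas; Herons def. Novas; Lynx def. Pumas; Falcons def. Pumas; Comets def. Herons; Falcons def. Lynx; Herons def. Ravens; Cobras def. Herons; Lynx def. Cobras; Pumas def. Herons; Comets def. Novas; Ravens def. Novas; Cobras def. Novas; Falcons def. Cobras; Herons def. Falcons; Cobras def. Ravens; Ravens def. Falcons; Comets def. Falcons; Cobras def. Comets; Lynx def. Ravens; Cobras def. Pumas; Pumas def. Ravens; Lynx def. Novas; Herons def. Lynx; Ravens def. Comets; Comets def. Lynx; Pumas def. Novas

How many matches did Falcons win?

4

Falcons' results: beat Cobras, Novas, Lynx, Pumas; lost to Ravens, Herons, Comets.
That is 4 wins.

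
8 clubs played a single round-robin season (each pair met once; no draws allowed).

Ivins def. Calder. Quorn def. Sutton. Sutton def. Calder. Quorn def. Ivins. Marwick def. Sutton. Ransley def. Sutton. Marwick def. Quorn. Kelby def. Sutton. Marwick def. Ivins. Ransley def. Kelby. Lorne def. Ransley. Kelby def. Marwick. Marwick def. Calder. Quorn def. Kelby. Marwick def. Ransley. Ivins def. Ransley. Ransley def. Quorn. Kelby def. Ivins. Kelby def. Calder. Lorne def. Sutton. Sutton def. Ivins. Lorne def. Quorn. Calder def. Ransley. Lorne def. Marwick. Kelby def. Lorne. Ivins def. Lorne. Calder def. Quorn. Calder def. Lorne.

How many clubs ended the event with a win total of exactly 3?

Win totals: Marwick 5, Ransley 3, Sutton 2, Quorn 3, Ivins 3, Lorne 4, Calder 3, Kelby 5.
Exactly 3: Ransley, Quorn, Ivins, Calder — 4 clubs.

4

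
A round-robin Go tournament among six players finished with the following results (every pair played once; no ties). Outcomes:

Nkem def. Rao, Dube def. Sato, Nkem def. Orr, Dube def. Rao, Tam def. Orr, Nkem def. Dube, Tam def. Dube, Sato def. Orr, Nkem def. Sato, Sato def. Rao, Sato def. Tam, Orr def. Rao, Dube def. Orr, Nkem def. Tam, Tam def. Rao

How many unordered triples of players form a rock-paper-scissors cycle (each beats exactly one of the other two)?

Win totals: Nkem 5, Rao 0, Tam 3, Orr 1, Sato 3, Dube 3.
A player with w wins dominates both others in C(w,2) triples; summing gives 10 + 0 + 3 + 0 + 3 + 3 = 19 transitive triples.
Total triples C(6,3) = 20, so cyclic triples = 20 − 19 = 1.

1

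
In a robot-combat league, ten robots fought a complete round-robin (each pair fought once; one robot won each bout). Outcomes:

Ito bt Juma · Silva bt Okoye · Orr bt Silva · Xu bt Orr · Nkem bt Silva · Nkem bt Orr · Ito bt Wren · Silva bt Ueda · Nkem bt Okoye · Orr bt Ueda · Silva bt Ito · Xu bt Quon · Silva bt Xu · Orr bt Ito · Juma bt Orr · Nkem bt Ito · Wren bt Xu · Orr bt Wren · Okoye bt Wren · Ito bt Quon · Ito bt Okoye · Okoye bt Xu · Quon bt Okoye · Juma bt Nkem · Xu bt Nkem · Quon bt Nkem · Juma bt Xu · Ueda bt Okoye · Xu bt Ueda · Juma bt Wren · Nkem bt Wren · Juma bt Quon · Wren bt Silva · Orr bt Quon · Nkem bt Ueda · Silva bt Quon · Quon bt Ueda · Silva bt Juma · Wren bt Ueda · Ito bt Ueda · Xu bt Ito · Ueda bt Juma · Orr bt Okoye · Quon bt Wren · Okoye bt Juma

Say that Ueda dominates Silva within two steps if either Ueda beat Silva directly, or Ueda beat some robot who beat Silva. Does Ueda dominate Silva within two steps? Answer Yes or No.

Ueda did not beat Silva directly.
Ueda beat Juma, Okoye, but each of them lost to Silva. No two-step path.

No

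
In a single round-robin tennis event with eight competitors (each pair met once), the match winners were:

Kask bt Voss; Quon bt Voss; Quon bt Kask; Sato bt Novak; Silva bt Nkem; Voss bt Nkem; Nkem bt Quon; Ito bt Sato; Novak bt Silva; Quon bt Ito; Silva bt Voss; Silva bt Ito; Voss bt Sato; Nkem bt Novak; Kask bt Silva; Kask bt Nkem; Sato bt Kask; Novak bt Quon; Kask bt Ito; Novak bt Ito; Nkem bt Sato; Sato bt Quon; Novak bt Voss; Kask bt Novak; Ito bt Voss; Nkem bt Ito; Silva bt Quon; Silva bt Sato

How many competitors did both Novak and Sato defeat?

1

Novak beat: Silva, Voss, Ito, Quon.
Sato beat: Quon, Kask, Novak.
Both beat: Quon — 1.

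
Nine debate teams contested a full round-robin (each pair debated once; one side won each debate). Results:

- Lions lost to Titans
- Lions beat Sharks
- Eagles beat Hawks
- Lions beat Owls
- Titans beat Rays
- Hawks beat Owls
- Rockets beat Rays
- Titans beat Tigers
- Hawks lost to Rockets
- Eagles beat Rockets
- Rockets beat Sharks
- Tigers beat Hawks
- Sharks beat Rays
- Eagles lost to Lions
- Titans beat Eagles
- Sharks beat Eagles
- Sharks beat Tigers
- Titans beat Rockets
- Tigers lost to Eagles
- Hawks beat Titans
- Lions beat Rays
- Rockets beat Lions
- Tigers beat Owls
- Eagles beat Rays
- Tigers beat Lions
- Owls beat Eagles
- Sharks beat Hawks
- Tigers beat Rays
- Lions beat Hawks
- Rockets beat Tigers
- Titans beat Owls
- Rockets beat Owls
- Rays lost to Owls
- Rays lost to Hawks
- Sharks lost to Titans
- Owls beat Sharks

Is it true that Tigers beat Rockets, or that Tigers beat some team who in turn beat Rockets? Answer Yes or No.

Tigers did not beat Rockets directly.
Tigers beat Lions, Rays, Owls, Hawks, but each of them lost to Rockets. No two-step path.

No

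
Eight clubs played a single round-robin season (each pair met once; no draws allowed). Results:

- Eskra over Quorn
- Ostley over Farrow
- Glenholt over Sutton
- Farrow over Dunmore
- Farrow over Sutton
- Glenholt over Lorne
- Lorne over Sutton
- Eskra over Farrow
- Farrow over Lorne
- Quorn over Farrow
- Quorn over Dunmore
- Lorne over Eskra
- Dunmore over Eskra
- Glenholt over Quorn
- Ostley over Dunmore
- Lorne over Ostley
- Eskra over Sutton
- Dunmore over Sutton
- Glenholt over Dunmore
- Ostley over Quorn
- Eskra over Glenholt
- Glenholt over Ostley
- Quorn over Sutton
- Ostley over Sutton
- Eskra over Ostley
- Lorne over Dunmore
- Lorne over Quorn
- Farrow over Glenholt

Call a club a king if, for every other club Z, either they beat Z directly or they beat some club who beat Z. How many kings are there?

5

Lorne reaches everyone (king).
Eskra reaches everyone (king).
Quorn cannot reach Ostley in two steps.
Farrow reaches everyone (king).
Sutton cannot reach Lorne, Eskra, Quorn, Farrow, Dunmore, Ostley, Glenholt in two steps.
Dunmore cannot reach Lorne in two steps.
Ostley reaches everyone (king).
Glenholt reaches everyone (king).
Kings: Lorne, Eskra, Farrow, Ostley, Glenholt — 5.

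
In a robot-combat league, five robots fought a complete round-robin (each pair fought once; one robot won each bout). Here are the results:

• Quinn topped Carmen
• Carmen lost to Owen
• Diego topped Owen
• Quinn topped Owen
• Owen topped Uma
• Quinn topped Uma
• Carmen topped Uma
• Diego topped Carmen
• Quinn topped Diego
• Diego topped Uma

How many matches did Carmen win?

Carmen's results: beat Uma; lost to Owen, Diego, Quinn.
That is 1 win.

1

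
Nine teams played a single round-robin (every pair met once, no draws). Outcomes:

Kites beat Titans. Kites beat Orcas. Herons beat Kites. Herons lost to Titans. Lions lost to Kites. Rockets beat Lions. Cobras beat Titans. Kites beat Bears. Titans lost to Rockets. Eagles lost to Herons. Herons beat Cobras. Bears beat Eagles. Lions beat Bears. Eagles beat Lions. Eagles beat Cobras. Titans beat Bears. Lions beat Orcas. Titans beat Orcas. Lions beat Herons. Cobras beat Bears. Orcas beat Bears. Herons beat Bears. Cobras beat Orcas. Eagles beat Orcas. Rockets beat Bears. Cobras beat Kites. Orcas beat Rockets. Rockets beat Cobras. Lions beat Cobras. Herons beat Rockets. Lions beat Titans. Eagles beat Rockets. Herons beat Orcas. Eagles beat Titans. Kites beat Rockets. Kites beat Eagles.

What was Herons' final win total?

Herons' results: beat Orcas, Rockets, Bears, Cobras, Eagles, Kites; lost to Titans, Lions.
That is 6 wins.

6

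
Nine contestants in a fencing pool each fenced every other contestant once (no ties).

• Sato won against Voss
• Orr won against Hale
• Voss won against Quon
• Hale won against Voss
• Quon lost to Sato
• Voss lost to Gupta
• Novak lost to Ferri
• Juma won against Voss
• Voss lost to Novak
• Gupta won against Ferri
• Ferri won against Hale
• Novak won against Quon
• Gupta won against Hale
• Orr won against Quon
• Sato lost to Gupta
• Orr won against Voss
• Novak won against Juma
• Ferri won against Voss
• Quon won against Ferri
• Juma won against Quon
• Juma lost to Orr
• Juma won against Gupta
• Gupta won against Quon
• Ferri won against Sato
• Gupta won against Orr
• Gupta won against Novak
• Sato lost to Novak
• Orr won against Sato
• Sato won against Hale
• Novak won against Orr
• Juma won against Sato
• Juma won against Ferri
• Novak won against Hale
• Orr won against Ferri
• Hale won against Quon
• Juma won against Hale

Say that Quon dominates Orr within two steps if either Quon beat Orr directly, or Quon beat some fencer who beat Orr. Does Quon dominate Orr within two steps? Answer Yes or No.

No

Quon did not beat Orr directly.
Quon beat Ferri, but each of them lost to Orr. No two-step path.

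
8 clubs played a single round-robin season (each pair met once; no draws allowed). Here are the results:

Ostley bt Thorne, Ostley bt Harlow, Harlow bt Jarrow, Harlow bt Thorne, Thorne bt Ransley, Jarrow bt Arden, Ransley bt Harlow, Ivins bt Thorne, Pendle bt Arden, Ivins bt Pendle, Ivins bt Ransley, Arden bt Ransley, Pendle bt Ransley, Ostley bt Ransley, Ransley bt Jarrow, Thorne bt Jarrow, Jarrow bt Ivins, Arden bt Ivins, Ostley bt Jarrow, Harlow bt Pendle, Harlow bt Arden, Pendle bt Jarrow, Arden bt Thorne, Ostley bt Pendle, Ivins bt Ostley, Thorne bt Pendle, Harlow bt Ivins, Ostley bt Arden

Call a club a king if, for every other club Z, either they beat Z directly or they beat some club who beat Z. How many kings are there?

Thorne cannot reach Ostley in two steps.
Harlow reaches everyone (king).
Arden reaches everyone (king).
Ostley reaches everyone (king).
Ivins reaches everyone (king).
Ransley cannot reach Ostley in two steps.
Pendle cannot reach Ostley in two steps.
Jarrow cannot reach Harlow in two steps.
Kings: Harlow, Arden, Ostley, Ivins — 4.

4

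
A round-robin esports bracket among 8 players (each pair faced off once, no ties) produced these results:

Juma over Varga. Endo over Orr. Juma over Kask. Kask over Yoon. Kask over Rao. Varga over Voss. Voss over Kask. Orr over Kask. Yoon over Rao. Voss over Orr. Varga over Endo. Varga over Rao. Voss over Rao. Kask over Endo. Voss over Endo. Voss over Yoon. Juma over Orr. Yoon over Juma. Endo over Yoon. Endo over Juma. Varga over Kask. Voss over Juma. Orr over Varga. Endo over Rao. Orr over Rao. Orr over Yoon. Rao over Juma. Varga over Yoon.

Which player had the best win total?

Voss

Win totals: Juma 3, Yoon 2, Kask 3, Orr 4, Voss 6, Endo 4, Rao 1, Varga 5.
Voss leads with 6 wins (next highest: 5).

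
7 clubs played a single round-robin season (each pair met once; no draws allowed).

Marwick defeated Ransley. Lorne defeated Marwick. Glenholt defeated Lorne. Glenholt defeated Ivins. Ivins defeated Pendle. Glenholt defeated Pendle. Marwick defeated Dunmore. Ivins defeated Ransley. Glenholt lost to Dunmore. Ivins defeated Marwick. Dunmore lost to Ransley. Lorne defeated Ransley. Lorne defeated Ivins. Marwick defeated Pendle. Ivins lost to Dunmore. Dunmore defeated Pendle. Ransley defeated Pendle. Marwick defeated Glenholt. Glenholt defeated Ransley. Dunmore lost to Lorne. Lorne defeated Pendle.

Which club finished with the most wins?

Lorne

Win totals: Ivins 3, Marwick 4, Lorne 5, Dunmore 3, Glenholt 4, Pendle 0, Ransley 2.
Lorne leads with 5 wins (next highest: 4).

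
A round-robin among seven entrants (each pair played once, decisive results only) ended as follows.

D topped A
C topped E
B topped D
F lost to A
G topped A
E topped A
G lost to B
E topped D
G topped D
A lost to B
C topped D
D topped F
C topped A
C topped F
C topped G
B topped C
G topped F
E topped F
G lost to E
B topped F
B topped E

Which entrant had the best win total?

B

Win totals: A 1, B 6, C 5, D 2, E 4, F 0, G 3.
B leads with 6 wins (next highest: 5).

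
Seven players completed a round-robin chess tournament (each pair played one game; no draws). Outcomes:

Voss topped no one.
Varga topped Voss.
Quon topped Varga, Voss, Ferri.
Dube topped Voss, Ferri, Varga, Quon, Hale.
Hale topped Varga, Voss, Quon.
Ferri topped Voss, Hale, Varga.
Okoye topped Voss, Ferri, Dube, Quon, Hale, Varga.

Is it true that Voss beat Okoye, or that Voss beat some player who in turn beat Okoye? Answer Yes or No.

Voss did not beat Okoye directly.
Voss beat no one, so there is no intermediate player.

No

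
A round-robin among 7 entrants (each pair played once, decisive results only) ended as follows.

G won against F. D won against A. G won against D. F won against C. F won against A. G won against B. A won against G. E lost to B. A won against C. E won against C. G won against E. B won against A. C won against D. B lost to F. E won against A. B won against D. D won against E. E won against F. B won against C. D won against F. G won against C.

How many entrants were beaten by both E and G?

2

E beat: A, C, F.
G beat: B, C, D, E, F.
Both beat: C, F — 2.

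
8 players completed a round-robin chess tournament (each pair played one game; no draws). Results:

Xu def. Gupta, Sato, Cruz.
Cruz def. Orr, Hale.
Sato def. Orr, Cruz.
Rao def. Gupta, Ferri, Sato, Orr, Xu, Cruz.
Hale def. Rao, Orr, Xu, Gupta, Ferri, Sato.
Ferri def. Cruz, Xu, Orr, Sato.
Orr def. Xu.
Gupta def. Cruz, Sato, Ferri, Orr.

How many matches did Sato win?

Sato's results: beat Orr, Cruz; lost to Rao, Xu, Gupta, Hale, Ferri.
That is 2 wins.

2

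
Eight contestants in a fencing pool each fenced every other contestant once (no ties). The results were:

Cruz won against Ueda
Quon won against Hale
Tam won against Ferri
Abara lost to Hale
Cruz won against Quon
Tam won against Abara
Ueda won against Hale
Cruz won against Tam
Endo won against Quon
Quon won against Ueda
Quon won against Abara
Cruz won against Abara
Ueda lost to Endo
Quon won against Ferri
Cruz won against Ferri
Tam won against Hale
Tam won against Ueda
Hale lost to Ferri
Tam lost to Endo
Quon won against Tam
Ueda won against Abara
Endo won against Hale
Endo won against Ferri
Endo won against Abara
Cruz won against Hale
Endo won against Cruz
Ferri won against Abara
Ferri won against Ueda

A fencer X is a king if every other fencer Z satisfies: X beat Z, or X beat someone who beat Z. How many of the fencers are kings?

1

Ueda cannot reach Endo, Quon, Ferri, Tam, Cruz in two steps.
Endo reaches everyone (king).
Quon cannot reach Endo, Cruz in two steps.
Hale cannot reach Ueda, Endo, Quon, Ferri, Tam, Cruz in two steps.
Ferri cannot reach Endo, Quon, Tam, Cruz in two steps.
Abara cannot reach Ueda, Endo, Quon, Hale, Ferri, Tam, Cruz in two steps.
Tam cannot reach Endo, Quon, Cruz in two steps.
Cruz cannot reach Endo in two steps.
Kings: Endo — 1.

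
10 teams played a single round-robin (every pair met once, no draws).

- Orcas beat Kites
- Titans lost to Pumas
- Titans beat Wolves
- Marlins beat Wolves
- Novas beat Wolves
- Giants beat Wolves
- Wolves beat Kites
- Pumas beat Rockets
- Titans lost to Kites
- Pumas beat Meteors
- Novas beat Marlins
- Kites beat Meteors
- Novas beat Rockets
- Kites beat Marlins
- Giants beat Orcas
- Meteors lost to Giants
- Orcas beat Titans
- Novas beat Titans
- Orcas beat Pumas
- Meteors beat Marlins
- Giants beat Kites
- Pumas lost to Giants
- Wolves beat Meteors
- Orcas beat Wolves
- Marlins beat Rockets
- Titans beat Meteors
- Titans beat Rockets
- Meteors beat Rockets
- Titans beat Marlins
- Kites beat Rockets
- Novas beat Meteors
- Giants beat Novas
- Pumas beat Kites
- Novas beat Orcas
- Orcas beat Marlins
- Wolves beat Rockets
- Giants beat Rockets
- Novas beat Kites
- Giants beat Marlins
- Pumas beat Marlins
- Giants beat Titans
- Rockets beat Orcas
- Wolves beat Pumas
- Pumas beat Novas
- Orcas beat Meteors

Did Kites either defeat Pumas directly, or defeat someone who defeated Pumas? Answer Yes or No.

Kites did not beat Pumas directly.
Kites beat Marlins, Titans, Meteors, Rockets, but each of them lost to Pumas. No two-step path.

No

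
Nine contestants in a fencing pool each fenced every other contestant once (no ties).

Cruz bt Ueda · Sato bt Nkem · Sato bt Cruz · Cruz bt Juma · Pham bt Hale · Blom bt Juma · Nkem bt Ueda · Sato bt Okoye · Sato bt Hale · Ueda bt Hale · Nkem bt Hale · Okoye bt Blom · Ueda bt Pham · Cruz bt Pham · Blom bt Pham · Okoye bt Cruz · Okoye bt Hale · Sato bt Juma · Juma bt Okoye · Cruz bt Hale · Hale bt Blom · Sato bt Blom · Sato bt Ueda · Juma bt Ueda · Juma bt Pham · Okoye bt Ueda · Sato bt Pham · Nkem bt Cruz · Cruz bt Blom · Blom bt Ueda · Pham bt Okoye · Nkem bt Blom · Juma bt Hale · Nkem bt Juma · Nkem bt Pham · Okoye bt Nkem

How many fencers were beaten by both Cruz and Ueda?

Cruz beat: Juma, Blom, Ueda, Hale, Pham.
Ueda beat: Hale, Pham.
Both beat: Hale, Pham — 2.

2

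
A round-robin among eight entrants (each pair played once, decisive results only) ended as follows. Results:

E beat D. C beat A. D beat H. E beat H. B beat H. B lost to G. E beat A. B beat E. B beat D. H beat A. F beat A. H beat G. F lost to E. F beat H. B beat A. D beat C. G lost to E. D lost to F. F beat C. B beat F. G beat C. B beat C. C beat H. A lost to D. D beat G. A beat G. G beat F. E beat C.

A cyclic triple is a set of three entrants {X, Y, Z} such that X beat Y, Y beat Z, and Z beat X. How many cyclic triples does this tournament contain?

9

Win totals: A 1, B 6, C 2, D 4, E 6, F 4, G 3, H 2.
An entrant with w wins dominates both others in C(w,2) triples; summing gives 0 + 15 + 1 + 6 + 15 + 6 + 3 + 1 = 47 transitive triples.
Total triples C(8,3) = 56, so cyclic triples = 56 − 47 = 9.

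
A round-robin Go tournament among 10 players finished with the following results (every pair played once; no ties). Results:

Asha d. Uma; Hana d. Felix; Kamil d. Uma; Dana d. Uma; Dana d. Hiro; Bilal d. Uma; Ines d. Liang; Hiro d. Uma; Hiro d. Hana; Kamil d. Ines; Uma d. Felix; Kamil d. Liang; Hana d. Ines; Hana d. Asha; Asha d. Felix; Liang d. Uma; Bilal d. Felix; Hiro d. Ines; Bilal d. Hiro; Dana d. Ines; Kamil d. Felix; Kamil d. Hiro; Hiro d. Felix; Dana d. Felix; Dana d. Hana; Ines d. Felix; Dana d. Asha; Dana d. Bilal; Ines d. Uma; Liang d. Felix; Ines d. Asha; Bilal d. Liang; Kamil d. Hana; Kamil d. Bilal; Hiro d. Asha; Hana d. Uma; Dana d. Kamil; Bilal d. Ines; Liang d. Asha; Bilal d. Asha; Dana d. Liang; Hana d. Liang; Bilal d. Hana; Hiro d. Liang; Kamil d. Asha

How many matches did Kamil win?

Kamil's results: beat Ines, Liang, Hiro, Bilal, Asha, Uma, Felix, Hana; lost to Dana.
That is 8 wins.

8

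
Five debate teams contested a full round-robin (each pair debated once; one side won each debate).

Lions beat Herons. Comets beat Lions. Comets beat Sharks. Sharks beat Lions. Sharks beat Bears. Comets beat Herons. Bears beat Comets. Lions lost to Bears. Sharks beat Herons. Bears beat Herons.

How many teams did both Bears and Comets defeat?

2

Bears beat: Herons, Comets, Lions.
Comets beat: Herons, Sharks, Lions.
Both beat: Herons, Lions — 2.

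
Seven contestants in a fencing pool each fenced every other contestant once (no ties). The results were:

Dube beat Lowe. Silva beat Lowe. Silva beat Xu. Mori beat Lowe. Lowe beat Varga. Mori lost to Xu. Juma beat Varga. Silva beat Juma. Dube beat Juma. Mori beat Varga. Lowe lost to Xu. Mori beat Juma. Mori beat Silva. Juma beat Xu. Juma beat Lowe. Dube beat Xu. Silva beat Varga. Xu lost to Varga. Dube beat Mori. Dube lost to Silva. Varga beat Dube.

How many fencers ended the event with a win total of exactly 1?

1

Win totals: Mori 4, Xu 2, Lowe 1, Dube 4, Juma 3, Varga 2, Silva 5.
Exactly 1: Lowe — 1 fencer.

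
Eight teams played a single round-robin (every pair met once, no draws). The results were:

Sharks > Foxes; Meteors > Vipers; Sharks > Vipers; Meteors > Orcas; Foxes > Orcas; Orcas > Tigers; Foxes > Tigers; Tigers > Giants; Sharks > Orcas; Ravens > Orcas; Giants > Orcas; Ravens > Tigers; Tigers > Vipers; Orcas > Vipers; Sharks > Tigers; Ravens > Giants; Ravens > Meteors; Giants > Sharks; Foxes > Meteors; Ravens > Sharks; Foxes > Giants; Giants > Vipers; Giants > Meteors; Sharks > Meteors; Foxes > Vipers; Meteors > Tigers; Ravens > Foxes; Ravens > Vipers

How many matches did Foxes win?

Foxes' results: beat Giants, Orcas, Meteors, Tigers, Vipers; lost to Ravens, Sharks.
That is 5 wins.

5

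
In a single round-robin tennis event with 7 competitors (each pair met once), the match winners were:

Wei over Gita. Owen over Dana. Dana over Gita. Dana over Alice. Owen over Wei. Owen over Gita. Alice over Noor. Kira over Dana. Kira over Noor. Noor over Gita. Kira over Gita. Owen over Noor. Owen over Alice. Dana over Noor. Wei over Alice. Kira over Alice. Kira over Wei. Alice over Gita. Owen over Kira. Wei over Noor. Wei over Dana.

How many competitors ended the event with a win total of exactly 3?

1

Win totals: Alice 2, Owen 6, Dana 3, Kira 5, Noor 1, Gita 0, Wei 4.
Exactly 3: Dana — 1 competitor.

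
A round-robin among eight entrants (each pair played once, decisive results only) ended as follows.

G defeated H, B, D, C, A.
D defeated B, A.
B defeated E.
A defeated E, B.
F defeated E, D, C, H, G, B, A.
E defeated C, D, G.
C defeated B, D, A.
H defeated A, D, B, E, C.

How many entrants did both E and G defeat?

2

E beat: C, D, G.
G beat: A, B, C, D, H.
Both beat: C, D — 2.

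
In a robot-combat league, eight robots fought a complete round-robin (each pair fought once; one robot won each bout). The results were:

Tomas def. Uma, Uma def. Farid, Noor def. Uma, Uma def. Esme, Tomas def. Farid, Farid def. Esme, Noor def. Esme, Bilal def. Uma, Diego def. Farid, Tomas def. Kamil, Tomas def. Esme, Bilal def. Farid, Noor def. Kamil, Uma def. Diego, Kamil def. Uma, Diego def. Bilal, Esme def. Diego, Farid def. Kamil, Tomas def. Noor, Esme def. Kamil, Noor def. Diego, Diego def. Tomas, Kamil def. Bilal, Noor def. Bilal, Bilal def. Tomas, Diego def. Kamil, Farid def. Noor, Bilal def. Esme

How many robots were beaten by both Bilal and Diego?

Bilal beat: Esme, Tomas, Uma, Farid.
Diego beat: Kamil, Tomas, Bilal, Farid.
Both beat: Tomas, Farid — 2.

2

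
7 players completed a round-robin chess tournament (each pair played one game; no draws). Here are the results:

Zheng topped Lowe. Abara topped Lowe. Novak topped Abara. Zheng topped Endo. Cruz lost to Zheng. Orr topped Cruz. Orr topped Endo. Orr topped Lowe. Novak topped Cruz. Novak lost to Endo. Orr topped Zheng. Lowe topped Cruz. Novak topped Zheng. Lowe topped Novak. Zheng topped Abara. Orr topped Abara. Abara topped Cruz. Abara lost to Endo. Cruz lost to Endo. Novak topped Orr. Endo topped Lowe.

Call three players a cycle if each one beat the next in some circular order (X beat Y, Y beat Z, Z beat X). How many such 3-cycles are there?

Win totals: Lowe 2, Novak 4, Endo 4, Orr 5, Cruz 0, Abara 2, Zheng 4.
A player with w wins dominates both others in C(w,2) triples; summing gives 1 + 6 + 6 + 10 + 0 + 1 + 6 = 30 transitive triples.
Total triples C(7,3) = 35, so cyclic triples = 35 − 30 = 5.

5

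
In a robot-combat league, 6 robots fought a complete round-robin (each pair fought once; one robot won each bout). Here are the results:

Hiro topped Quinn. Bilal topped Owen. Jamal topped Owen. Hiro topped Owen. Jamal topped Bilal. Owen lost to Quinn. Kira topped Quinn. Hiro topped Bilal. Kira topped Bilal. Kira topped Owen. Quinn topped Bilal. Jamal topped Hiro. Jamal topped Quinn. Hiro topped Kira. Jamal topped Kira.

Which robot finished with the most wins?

Win totals: Hiro 4, Kira 3, Bilal 1, Quinn 2, Owen 0, Jamal 5.
Jamal leads with 5 wins (next highest: 4).

Jamal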